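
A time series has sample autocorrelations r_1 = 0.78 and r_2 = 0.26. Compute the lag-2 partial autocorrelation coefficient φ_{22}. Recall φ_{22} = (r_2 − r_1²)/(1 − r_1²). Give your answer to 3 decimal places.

φ_{22} = (r_2 − r_1²) / (1 − r_1²)
r_1² = (0.78)² = 0.6084
Numerator = 0.26 − 0.6084 = -0.3484; denominator = 1 − 0.6084 = 0.3916
φ_{22} = -0.3484 / 0.3916 = -0.890

-0.890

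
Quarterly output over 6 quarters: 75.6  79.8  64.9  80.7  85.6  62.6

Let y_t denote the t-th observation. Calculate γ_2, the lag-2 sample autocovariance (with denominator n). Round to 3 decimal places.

-26.177

Mean ȳ = (75.6 + 79.8 + 64.9 + 80.7 + 85.6 + 62.6)/6 = 74.8667
Deviations: 0.7333, 4.9333, -9.9667, 5.8333, 10.7333, -12.2667
Σ_{t=1}^{4}(y_t−ȳ)(y_{t+2}−ȳ) = -157.0622
γ_2 = -157.0622 / 6 = -26.177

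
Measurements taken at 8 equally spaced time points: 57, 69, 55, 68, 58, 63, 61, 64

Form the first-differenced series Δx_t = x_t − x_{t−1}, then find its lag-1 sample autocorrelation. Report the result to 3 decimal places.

-0.842

First differences Δx: 12, -14, 13, -10, 5, -2, 3
Mean of differences = 1.0000
Numerator Σ(Δx_t−Δx̄)(Δx_{t+1}−Δx̄) = -539.0000
Denominator Σ(Δx_t−Δx̄)² = 640.0000
r_1(Δx) = -539.0000 / 640.0000 = -0.842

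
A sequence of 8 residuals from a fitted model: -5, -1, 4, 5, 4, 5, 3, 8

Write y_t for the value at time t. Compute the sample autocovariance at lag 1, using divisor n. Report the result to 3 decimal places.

4.279

Mean ȳ = (-5 − 1 + 4 + 5 + 4 + 5 + 3 + 8)/8 = 2.8750
Deviations: -7.8750, -3.8750, 1.1250, 2.1250, 1.1250, 2.1250, 0.1250, 5.1250
Σ_{t=1}^{7}(y_t−ȳ)(y_{t+1}−ȳ) = 34.2344
γ_1 = 34.2344 / 8 = 4.279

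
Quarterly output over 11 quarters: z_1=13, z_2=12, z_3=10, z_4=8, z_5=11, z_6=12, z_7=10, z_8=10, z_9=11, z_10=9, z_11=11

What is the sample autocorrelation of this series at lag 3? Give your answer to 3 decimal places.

-0.187

Mean z̄ = (13 + 12 + 10 + 8 + 11 + 12 + 10 + 10 + 11 + 9 + 11)/11 = 10.6364
Numerator Σ_{t=1}^{8}(z_t−z̄)(z_{t+3}−z̄) = -3.8512
Denominator Σ(z_t−z̄)² = 20.5455
r_3 = -3.8512 / 20.5455 = -0.187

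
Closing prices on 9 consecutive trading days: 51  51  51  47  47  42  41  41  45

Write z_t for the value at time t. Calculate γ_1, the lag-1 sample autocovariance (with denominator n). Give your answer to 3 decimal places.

11.377

Mean z̄ = (51 + 51 + 51 + 47 + 47 + 42 + 41 + 41 + 45)/9 = 46.2222
Σ_{t=1}^{8}(z_t−z̄)(z_{t+1}−z̄) = 102.3951
γ_1 = 102.3951 / 9 = 11.377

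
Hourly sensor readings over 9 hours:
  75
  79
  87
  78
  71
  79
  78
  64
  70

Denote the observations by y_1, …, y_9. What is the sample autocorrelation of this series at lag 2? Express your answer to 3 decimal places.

Mean ȳ = (75 + 79 + 87 + 78 + 71 + 79 + 78 + 64 + 70)/9 = 75.6667
Σ(y_t−ȳ)(y_{t+2}−ȳ) = (-7.5556) + (7.7778) + (-52.8889) + (7.7778) + (-10.8889) + (-38.8889) + (-13.2222) = -107.8889
Denominator Σ(y_t−ȳ)² = 352.0000
r_2 = -107.8889 / 352.0000 = -0.307

-0.307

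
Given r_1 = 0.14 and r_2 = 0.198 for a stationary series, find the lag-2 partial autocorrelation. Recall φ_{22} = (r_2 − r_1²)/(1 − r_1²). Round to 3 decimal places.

φ_{22} = (r_2 − r_1²) / (1 − r_1²)
r_1² = (0.14)² = 0.0196
Numerator = 0.198 − 0.0196 = 0.1784; denominator = 1 − 0.0196 = 0.9804
φ_{22} = 0.1784 / 0.9804 = 0.182

0.182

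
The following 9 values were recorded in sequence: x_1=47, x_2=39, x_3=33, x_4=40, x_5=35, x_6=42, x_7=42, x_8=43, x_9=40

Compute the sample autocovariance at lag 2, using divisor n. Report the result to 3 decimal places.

-1.904

Mean x̄ = (47 + 39 + 33 + 40 + 35 + 42 + 42 + 43 + 40)/9 = 40.1111
Σ_{t=1}^{7}(x_t−x̄)(x_{t+2}−x̄) = -17.1358
γ_2 = -17.1358 / 9 = -1.904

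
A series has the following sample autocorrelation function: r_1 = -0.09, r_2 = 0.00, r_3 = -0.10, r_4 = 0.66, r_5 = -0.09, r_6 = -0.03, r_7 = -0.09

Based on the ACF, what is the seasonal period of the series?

4

The largest autocorrelation is r_4 = 0.66; the remaining lags stay at or below 0.00.
The dominant spike at lag 4 indicates a seasonal period of 4.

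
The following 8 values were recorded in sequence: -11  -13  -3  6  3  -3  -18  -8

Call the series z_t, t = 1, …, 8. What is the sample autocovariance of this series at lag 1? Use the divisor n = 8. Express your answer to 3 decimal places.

Mean z̄ = (-11 − 13 − 3 + 6 + 3 − 3 − 18 − 8)/8 = -5.8750
Deviations: -5.1250, -7.1250, 2.8750, 11.8750, 8.8750, 2.8750, -12.1250, -2.1250
Σ_{t=1}^{7}(z_t−z̄)(z_{t+1}−z̄) = 171.9844
γ_1 = 171.9844 / 8 = 21.498

21.498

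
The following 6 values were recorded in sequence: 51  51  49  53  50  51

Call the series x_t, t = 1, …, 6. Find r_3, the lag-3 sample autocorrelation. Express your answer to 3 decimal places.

-0.009

Mean x̄ = (51 + 51 + 49 + 53 + 50 + 51)/6 = 50.8333
Deviations from mean: 0.1667, 0.1667, -1.8333, 2.1667, -0.8333, 0.1667
Σ(x_t−x̄)(x_{t+3}−x̄) = (0.3611) + (-0.1389) + (-0.3056) = -0.0833
Denominator Σ(x_t−x̄)² = 8.8333
r_3 = -0.0833 / 8.8333 = -0.009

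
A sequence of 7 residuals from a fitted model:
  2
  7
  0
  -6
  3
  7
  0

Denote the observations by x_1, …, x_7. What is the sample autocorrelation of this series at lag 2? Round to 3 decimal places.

Mean x̄ = (2 + 7 + 0 − 6 + 3 + 7 + 0)/7 = 1.8571
Σ(x_t−x̄)(x_{t+2}−x̄) = (-0.2653) + (-40.4082) + (-2.1224) + (-40.4082) + (-2.1224) = -85.3265
Denominator Σ(x_t−x̄)² = 122.8571
r_2 = -85.3265 / 122.8571 = -0.695

-0.695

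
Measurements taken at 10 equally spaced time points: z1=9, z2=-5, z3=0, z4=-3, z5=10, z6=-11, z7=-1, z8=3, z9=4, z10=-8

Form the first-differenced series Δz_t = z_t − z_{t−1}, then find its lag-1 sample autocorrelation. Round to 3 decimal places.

-0.525

First differences Δz: -14, 5, -3, 13, -21, 10, 4, 1, -12
Mean of differences = -1.8889
Numerator Σ(Δz_t−Δz̄)(Δz_{t+1}−Δz̄) = -561.5679
Denominator Σ(Δz_t−Δz̄)² = 1068.8889
r_1(Δz) = -561.5679 / 1068.8889 = -0.525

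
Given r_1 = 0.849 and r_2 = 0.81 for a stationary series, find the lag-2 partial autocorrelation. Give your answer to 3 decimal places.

φ_{22} = (r_2 − r_1²) / (1 − r_1²)
r_1² = (0.849)² = 0.720801
Numerator = 0.81 − 0.7208 = 0.0892; denominator = 1 − 0.7208 = 0.2792
φ_{22} = 0.0892 / 0.2792 = 0.319

0.319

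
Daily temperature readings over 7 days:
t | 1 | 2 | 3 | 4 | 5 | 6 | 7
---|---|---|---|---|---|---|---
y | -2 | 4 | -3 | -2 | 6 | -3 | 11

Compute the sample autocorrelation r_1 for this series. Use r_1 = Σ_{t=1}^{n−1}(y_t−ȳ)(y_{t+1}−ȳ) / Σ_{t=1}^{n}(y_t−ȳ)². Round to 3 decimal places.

Mean ȳ = (-2 + 4 − 3 − 2 + 6 − 3 + 11)/7 = 1.5714
Deviations from mean: -3.5714, 2.4286, -4.5714, -3.5714, 4.4286, -4.5714, 9.4286
Σ(y_t−ȳ)(y_{t+1}−ȳ) = (-8.6735) + (-11.1020) + (16.3265) + (-15.8163) + (-20.2449) + (-43.1020) = -82.6122
Denominator Σ(y_t−ȳ)² = 181.7143
r_1 = -82.6122 / 181.7143 = -0.455

-0.455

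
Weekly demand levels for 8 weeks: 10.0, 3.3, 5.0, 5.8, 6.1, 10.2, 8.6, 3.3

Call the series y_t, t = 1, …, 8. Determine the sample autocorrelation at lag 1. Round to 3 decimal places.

-0.102

Mean ȳ = (10.0 + 3.3 + 5.0 + 5.8 + 6.1 + 10.2 + 8.6 + 3.3)/8 = 6.5375
Numerator Σ_{t=1}^{7}(y_t−ȳ)(y_{t+1}−ȳ) = -5.5014
Denominator Σ(y_t−ȳ)² = 53.7188
r_1 = -5.5014 / 53.7188 = -0.102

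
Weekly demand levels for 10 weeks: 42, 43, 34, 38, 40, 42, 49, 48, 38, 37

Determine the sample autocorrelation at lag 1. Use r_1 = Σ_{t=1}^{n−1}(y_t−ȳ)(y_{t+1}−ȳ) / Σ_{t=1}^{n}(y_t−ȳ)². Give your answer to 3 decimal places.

Mean ȳ = (42 + 43 + 34 + 38 + 40 + 42 + 49 + 48 + 38 + 37)/10 = 41.1000
Numerator Σ_{t=1}^{9}(y_t−ȳ)(y_{t+1}−ȳ) = 65.5900
Denominator Σ(y_t−ȳ)² = 202.9000
r_1 = 65.5900 / 202.9000 = 0.323

0.323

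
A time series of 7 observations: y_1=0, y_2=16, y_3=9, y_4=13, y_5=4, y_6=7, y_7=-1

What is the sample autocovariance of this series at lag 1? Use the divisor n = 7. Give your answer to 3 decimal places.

Mean ȳ = (0 + 16 + 9 + 13 + 4 + 7 − 1)/7 = 6.8571
Deviations: -6.8571, 9.1429, 2.1429, 6.1429, -2.8571, 0.1429, -7.8571
Σ_{t=1}^{6}(y_t−ȳ)(y_{t+1}−ȳ) = -49.0204
γ_1 = -49.0204 / 7 = -7.003

-7.003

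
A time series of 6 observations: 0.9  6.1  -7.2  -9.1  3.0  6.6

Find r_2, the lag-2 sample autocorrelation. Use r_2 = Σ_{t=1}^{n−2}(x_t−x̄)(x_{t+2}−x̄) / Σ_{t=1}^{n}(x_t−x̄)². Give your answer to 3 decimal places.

Mean x̄ = (0.9 + 6.1 − 7.2 − 9.1 + 3.0 + 6.6)/6 = 0.0500
Deviations from mean: 0.8500, 6.0500, -7.2500, -9.1500, 2.9500, 6.5500
Σ(x_t−x̄)(x_{t+2}−x̄) = (-6.1625) + (-55.3575) + (-21.3875) + (-59.9325) = -142.8400
Denominator Σ(x_t−x̄)² = 225.2150
r_2 = -142.8400 / 225.2150 = -0.634

-0.634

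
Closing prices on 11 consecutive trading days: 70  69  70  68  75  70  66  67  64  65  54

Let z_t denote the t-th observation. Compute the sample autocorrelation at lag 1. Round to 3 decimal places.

Mean z̄ = (70 + 69 + 70 + 68 + 75 + 70 + 66 + 67 + 64 + 65 + 54)/11 = 67.0909
Numerator Σ_{t=1}^{10}(z_t−z̄)(z_{t+1}−z̄) = 74.9917
Denominator Σ(z_t−z̄)² = 278.9091
r_1 = 74.9917 / 278.9091 = 0.269

0.269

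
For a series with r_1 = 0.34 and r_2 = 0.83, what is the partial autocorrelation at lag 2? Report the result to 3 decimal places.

0.808

φ_{22} = (r_2 − r_1²) / (1 − r_1²)
r_1² = (0.34)² = 0.1156
Numerator = 0.83 − 0.1156 = 0.7144; denominator = 1 − 0.1156 = 0.8844
φ_{22} = 0.7144 / 0.8844 = 0.808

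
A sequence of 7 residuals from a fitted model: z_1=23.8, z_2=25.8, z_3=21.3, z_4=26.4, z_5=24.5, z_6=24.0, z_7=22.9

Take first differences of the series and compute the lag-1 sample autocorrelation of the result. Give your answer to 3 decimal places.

-0.733

First differences Δz: 2.0, -4.5, 5.1, -1.9, -0.5, -1.1
Mean of differences = -0.1500
Numerator Σ(Δz_t−Δz̄)(Δz_{t+1}−Δz̄) = -40.4325
Denominator Σ(Δz_t−Δz̄)² = 55.1950
r_1(Δz) = -40.4325 / 55.1950 = -0.733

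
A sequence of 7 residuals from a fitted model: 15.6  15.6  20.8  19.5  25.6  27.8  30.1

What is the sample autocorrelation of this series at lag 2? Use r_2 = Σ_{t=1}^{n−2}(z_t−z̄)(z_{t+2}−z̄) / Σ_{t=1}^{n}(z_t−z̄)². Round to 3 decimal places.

0.169

Mean z̄ = (15.6 + 15.6 + 20.8 + 19.5 + 25.6 + 27.8 + 30.1)/7 = 22.1429
Deviations from mean: -6.5429, -6.5429, -1.3429, -2.6429, 3.4571, 5.6571, 7.9571
Numerator Σ_{t=1}^{5}(z_t−z̄)(z_{t+2}−z̄) = 33.9935
Denominator Σ(z_t−z̄)² = 201.6771
r_2 = 33.9935 / 201.6771 = 0.169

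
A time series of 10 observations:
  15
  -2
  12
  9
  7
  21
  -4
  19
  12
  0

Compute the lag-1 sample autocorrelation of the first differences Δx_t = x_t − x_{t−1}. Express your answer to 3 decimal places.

First differences Δx: -17, 14, -3, -2, 14, -25, 23, -7, -12
Mean of differences = -1.6667
Numerator Σ(Δx_t−Δx̄)(Δx_{t+1}−Δx̄) = -1283.4444
Denominator Σ(Δx_t−Δx̄)² = 2016.0000
r_1(Δx) = -1283.4444 / 2016.0000 = -0.637

-0.637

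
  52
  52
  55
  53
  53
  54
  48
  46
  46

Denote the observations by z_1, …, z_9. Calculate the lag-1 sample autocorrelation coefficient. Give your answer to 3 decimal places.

0.574

Mean z̄ = (52 + 52 + 55 + 53 + 53 + 54 + 48 + 46 + 46)/9 = 51.0000
Numerator Σ_{t=1}^{8}(z_t−z̄)(z_{t+1}−z̄) = 54.0000
Denominator Σ(z_t−z̄)² = 94.0000
r_1 = 54.0000 / 94.0000 = 0.574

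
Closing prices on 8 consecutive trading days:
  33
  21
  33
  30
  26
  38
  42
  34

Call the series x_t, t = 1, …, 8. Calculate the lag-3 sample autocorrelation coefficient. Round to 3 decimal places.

Mean x̄ = (33 + 21 + 33 + 30 + 26 + 38 + 42 + 34)/8 = 32.1250
Deviations from mean: 0.8750, -11.1250, 0.8750, -2.1250, -6.1250, 5.8750, 9.8750, 1.8750
Numerator Σ_{t=1}^{5}(x_t−x̄)(x_{t+3}−x̄) = 38.9531
Denominator Σ(x_t−x̄)² = 302.8750
r_3 = 38.9531 / 302.8750 = 0.129

0.129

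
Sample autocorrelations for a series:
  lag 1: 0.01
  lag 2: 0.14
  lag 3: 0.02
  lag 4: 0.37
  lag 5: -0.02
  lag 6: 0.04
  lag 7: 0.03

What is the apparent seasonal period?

4

The largest autocorrelation is r_4 = 0.37; the remaining lags stay at or below 0.14.
The dominant spike at lag 4 indicates a seasonal period of 4.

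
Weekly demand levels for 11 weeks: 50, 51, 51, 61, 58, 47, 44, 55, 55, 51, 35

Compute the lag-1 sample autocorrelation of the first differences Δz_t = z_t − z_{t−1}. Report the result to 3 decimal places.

0.106

First differences Δz: 1, 0, 10, -3, -11, -3, 11, 0, -4, -16
Mean of differences = -1.5000
Numerator Σ(Δz_t−Δz̄)(Δz_{t+1}−Δz̄) = 64.7500
Denominator Σ(Δz_t−Δz̄)² = 610.5000
r_1(Δz) = 64.7500 / 610.5000 = 0.106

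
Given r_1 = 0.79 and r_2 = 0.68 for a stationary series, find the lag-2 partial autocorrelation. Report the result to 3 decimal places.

φ_{22} = (r_2 − r_1²) / (1 − r_1²)
r_1² = (0.79)² = 0.6241
Numerator = 0.68 − 0.6241 = 0.0559; denominator = 1 − 0.6241 = 0.3759
φ_{22} = 0.0559 / 0.3759 = 0.149

0.149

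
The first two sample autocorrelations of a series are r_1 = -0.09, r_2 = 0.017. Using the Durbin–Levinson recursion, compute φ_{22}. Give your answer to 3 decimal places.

0.009

φ_{22} = (r_2 − r_1²) / (1 − r_1²)
r_1² = (-0.09)² = 0.0081
Numerator = 0.017 − 0.0081 = 0.0089; denominator = 1 − 0.0081 = 0.9919
φ_{22} = 0.0089 / 0.9919 = 0.009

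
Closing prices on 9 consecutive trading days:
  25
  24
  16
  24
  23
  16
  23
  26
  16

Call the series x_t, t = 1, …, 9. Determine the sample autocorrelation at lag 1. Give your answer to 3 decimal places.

-0.352

Mean x̄ = (25 + 24 + 16 + 24 + 23 + 16 + 23 + 26 + 16)/9 = 21.4444
Numerator Σ_{t=1}^{8}(x_t−x̄)(x_{t+1}−x̄) = -49.4198
Denominator Σ(x_t−x̄)² = 140.2222
r_1 = -49.4198 / 140.2222 = -0.352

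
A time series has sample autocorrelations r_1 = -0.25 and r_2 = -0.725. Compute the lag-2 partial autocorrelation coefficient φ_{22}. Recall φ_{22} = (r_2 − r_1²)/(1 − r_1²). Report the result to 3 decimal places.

φ_{22} = (r_2 − r_1²) / (1 − r_1²)
r_1² = (-0.25)² = 0.0625
Numerator = -0.725 − 0.0625 = -0.7875; denominator = 1 − 0.0625 = 0.9375
φ_{22} = -0.7875 / 0.9375 = -0.840

-0.840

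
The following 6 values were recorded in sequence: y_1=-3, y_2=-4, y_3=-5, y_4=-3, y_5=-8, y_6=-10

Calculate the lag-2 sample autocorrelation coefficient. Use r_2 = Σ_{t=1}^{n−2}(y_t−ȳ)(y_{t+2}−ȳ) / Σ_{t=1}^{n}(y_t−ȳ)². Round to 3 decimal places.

-0.181

Mean ȳ = (-3 − 4 − 5 − 3 − 8 − 10)/6 = -5.5000
Deviations from mean: 2.5000, 1.5000, 0.5000, 2.5000, -2.5000, -4.5000
Σ(y_t−ȳ)(y_{t+2}−ȳ) = (1.2500) + (3.7500) + (-1.2500) + (-11.2500) = -7.5000
Denominator Σ(y_t−ȳ)² = 41.5000
r_2 = -7.5000 / 41.5000 = -0.181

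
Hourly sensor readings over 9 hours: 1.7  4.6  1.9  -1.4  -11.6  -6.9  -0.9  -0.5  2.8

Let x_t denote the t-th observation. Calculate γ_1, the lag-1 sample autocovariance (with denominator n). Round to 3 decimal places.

Mean x̄ = (1.7 + 4.6 + 1.9 − 1.4 − 11.6 − 6.9 − 0.9 − 0.5 + 2.8)/9 = -1.1444
Σ_{t=1}^{8}(x_t−x̄)(x_{t+1}−x̄) = 97.1925
γ_1 = 97.1925 / 9 = 10.799

10.799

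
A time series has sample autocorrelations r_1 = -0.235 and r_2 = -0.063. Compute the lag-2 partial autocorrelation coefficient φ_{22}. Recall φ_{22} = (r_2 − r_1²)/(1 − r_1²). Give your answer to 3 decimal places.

φ_{22} = (r_2 − r_1²) / (1 − r_1²)
r_1² = (-0.235)² = 0.055225
Numerator = -0.063 − 0.0552 = -0.1182; denominator = 1 − 0.0552 = 0.9448
φ_{22} = -0.1182 / 0.9448 = -0.125

-0.125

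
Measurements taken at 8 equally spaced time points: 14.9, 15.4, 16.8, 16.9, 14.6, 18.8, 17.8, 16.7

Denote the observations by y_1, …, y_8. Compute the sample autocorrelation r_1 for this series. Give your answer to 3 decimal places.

Mean ȳ = (14.9 + 15.4 + 16.8 + 16.9 + 14.6 + 18.8 + 17.8 + 16.7)/8 = 16.4875
Deviations from mean: -1.5875, -1.0875, 0.3125, 0.4125, -1.8875, 2.3125, 1.3125, 0.2125
Numerator Σ_{t=1}^{7}(y_t−ȳ)(y_{t+1}−ȳ) = -0.3139
Denominator Σ(y_t−ȳ)² = 14.6488
r_1 = -0.3139 / 14.6488 = -0.021

-0.021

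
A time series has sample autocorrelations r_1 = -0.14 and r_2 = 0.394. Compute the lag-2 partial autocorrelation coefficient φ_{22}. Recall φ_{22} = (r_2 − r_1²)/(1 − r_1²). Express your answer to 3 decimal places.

φ_{22} = (r_2 − r_1²) / (1 − r_1²)
r_1² = (-0.14)² = 0.0196
Numerator = 0.394 − 0.0196 = 0.3744; denominator = 1 − 0.0196 = 0.9804
φ_{22} = 0.3744 / 0.9804 = 0.382

0.382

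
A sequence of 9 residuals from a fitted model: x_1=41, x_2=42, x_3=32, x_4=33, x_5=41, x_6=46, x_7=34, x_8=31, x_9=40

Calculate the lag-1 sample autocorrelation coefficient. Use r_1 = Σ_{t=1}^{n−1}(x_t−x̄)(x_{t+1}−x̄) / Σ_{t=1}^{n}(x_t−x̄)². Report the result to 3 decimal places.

0.032

Mean x̄ = (41 + 42 + 32 + 33 + 41 + 46 + 34 + 31 + 40)/9 = 37.7778
Numerator Σ_{t=1}^{8}(x_t−x̄)(x_{t+1}−x̄) = 7.3951
Denominator Σ(x_t−x̄)² = 227.5556
r_1 = 7.3951 / 227.5556 = 0.032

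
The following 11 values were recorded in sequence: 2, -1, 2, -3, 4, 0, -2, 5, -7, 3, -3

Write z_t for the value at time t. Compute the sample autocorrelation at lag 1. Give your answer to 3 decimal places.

Mean z̄ = (2 − 1 + 2 − 3 + 4 + 0 − 2 + 5 − 7 + 3 − 3)/11 = 0.0000
Numerator Σ_{t=1}^{10}(z_t−z̄)(z_{t+1}−z̄) = -97.0000
Denominator Σ(z_t−z̄)² = 130.0000
r_1 = -97.0000 / 130.0000 = -0.746

-0.746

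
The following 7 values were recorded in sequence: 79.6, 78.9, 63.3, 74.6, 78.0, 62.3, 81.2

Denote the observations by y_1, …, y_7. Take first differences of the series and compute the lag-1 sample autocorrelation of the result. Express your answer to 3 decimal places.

First differences Δy: -0.7, -15.6, 11.3, 3.4, -15.7, 18.9
Mean of differences = 0.2667
Numerator Σ(Δy_t−Δȳ)(Δy_{t+1}−Δȳ) = -472.6944
Denominator Σ(Δy_t−Δȳ)² = 986.3733
r_1(Δy) = -472.6944 / 986.3733 = -0.479

-0.479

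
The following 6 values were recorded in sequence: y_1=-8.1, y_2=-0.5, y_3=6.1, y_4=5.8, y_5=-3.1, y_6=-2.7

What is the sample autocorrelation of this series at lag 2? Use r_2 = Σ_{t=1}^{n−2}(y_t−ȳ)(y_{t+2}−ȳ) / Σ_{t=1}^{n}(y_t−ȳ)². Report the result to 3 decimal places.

Mean ȳ = (-8.1 − 0.5 + 6.1 + 5.8 − 3.1 − 2.7)/6 = -0.4167
Σ(y_t−ȳ)(y_{t+2}−ȳ) = (-50.0697) + (-0.5181) + (-17.4864) + (-14.1947) = -82.2689
Denominator Σ(y_t−ȳ)² = 152.5683
r_2 = -82.2689 / 152.5683 = -0.539

-0.539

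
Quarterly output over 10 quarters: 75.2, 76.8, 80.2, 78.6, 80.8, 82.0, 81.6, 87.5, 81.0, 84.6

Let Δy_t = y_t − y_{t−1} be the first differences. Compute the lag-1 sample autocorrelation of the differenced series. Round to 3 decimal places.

First differences Δy: 1.6, 3.4, -1.6, 2.2, 1.2, -0.4, 5.9, -6.5, 3.6
Mean of differences = 1.0444
Numerator Σ(Δy_t−Δȳ)(Δy_{t+1}−Δȳ) = -70.9475
Denominator Σ(Δy_t−Δȳ)² = 103.3222
r_1(Δy) = -70.9475 / 103.3222 = -0.687

-0.687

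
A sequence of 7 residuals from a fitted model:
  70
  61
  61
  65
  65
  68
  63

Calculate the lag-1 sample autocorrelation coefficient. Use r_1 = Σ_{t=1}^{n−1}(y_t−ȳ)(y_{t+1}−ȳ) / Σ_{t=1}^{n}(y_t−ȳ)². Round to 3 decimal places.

-0.166

Mean ȳ = (70 + 61 + 61 + 65 + 65 + 68 + 63)/7 = 64.7143
Deviations from mean: 5.2857, -3.7143, -3.7143, 0.2857, 0.2857, 3.2857, -1.7143
Σ(y_t−ȳ)(y_{t+1}−ȳ) = (-19.6327) + (13.7959) + (-1.0612) + (0.0816) + (0.9388) + (-5.6327) = -11.5102
Denominator Σ(y_t−ȳ)² = 69.4286
r_1 = -11.5102 / 69.4286 = -0.166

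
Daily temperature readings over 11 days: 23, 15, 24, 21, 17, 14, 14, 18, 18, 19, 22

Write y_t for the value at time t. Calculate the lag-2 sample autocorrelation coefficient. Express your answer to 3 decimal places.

0.050

Mean ȳ = (23 + 15 + 24 + 21 + 17 + 14 + 14 + 18 + 18 + 19 + 22)/11 = 18.6364
Numerator Σ_{t=1}^{9}(y_t−ȳ)(y_{t+2}−ȳ) = 6.1901
Denominator Σ(y_t−ȳ)² = 124.5455
r_2 = 6.1901 / 124.5455 = 0.050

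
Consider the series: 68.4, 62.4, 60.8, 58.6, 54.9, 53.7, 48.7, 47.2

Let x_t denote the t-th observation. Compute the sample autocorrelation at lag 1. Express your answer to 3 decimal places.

Mean x̄ = (68.4 + 62.4 + 60.8 + 58.6 + 54.9 + 53.7 + 48.7 + 47.2)/8 = 56.8375
Numerator Σ_{t=1}^{7}(x_t−x̄)(x_{t+1}−x̄) = 199.9623
Denominator Σ(x_t−x̄)² = 356.1388
r_1 = 199.9623 / 356.1388 = 0.561

0.561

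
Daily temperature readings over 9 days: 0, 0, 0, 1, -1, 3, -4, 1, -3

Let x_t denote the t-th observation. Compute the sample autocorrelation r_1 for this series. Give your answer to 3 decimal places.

Mean x̄ = (0 + 0 + 0 + 1 − 1 + 3 − 4 + 1 − 3)/9 = -0.3333
Numerator Σ_{t=1}^{8}(x_t−x̄)(x_{t+1}−x̄) = -23.1111
Denominator Σ(x_t−x̄)² = 36.0000
r_1 = -23.1111 / 36.0000 = -0.642

-0.642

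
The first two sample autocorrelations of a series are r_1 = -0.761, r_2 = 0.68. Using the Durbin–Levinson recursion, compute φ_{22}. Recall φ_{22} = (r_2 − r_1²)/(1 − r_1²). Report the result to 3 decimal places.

0.240

φ_{22} = (r_2 − r_1²) / (1 − r_1²)
r_1² = (-0.761)² = 0.579121
Numerator = 0.68 − 0.5791 = 0.1009; denominator = 1 − 0.5791 = 0.4209
φ_{22} = 0.1009 / 0.4209 = 0.240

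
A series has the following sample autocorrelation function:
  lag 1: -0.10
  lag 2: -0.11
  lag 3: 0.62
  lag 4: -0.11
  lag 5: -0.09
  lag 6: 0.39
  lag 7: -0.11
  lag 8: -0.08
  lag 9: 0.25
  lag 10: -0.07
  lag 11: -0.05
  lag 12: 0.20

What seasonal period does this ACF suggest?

The largest autocorrelation is r_3 = 0.62, with weaker echoes at lags 6 (0.39), 9 (0.25) and 12 (0.20); the remaining lags stay at or below -0.05.
The dominant spike at lag 3 indicates a seasonal period of 3.

3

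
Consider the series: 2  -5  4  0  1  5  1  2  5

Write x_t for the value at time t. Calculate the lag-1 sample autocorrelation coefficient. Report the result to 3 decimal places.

Mean x̄ = (2 − 5 + 4 + 0 + 1 + 5 + 1 + 2 + 5)/9 = 1.6667
Numerator Σ_{t=1}^{8}(x_t−x̄)(x_{t+1}−x̄) = -24.1111
Denominator Σ(x_t−x̄)² = 76.0000
r_1 = -24.1111 / 76.0000 = -0.317

-0.317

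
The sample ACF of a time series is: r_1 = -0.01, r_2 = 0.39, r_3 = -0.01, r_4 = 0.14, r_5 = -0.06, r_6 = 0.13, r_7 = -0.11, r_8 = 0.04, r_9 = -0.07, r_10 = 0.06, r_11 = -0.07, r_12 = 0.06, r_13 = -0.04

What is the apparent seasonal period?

The largest autocorrelation is r_2 = 0.39; the remaining lags stay at or below 0.14.
The dominant spike at lag 2 indicates a seasonal period of 2.

2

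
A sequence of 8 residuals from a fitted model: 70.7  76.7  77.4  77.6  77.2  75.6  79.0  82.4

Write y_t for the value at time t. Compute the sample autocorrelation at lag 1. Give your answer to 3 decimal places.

0.129

Mean ȳ = (70.7 + 76.7 + 77.4 + 77.6 + 77.2 + 75.6 + 79.0 + 82.4)/8 = 77.0750
Numerator Σ_{t=1}^{7}(y_t−ȳ)(y_{t+1}−ȳ) = 9.7319
Denominator Σ(y_t−ȳ)² = 75.4150
r_1 = 9.7319 / 75.4150 = 0.129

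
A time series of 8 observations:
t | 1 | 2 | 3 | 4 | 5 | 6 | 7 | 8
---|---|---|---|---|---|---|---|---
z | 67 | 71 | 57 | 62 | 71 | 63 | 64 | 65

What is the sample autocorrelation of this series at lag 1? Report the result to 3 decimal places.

-0.260

Mean z̄ = (67 + 71 + 57 + 62 + 71 + 63 + 64 + 65)/8 = 65.0000
Deviations from mean: 2.0000, 6.0000, -8.0000, -3.0000, 6.0000, -2.0000, -1.0000, 0.0000
Σ(z_t−z̄)(z_{t+1}−z̄) = (12.0000) + (-48.0000) + (24.0000) + (-18.0000) + (-12.0000) + (2.0000) + (0.0000) = -40.0000
Denominator Σ(z_t−z̄)² = 154.0000
r_1 = -40.0000 / 154.0000 = -0.260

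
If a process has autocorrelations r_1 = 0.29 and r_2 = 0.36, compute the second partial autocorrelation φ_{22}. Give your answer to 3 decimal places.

φ_{22} = (r_2 − r_1²) / (1 − r_1²)
r_1² = (0.29)² = 0.0841
Numerator = 0.36 − 0.0841 = 0.2759; denominator = 1 − 0.0841 = 0.9159
φ_{22} = 0.2759 / 0.9159 = 0.301

0.301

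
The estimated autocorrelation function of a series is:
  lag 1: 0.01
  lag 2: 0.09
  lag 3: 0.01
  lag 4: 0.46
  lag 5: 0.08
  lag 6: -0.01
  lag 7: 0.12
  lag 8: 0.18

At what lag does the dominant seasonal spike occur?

The largest autocorrelation is r_4 = 0.46, with a weaker echo at lag 8 (0.18); the remaining lags stay at or below 0.12.
The dominant spike at lag 4 indicates a seasonal period of 4.

4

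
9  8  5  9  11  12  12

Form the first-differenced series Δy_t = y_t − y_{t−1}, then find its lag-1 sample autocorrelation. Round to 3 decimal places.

First differences Δy: -1, -3, 4, 2, 1, 0
Mean of differences = 0.5000
Numerator Σ(Δy_t−Δȳ)(Δy_{t+1}−Δȳ) = -1.2500
Denominator Σ(Δy_t−Δȳ)² = 29.5000
r_1(Δy) = -1.2500 / 29.5000 = -0.042

-0.042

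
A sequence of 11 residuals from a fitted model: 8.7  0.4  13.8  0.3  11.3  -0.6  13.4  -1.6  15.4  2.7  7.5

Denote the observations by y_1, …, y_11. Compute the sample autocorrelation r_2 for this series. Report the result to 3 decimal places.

0.782

Mean ȳ = (8.7 + 0.4 + 13.8 + 0.3 + 11.3 − 0.6 + 13.4 − 1.6 + 15.4 + 2.7 + 7.5)/11 = 6.4818
Numerator Σ_{t=1}^{9}(y_t−ȳ)(y_{t+2}−ȳ) = 324.7775
Denominator Σ(y_t−ȳ)² = 415.0964
r_2 = 324.7775 / 415.0964 = 0.782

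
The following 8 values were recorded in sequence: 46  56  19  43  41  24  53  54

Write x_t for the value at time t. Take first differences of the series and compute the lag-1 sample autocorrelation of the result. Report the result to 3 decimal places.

First differences Δx: 10, -37, 24, -2, -17, 29, 1
Mean of differences = 1.1429
Numerator Σ(Δx_t−Δx̄)(Δx_{t+1}−Δx̄) = -1733.8776
Denominator Σ(Δx_t−Δx̄)² = 3170.8571
r_1(Δx) = -1733.8776 / 3170.8571 = -0.547

-0.547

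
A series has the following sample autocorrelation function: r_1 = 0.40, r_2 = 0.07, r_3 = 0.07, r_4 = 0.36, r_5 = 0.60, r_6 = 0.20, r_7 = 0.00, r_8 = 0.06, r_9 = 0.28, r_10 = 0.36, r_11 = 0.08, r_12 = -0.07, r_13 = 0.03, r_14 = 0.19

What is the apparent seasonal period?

The largest autocorrelation is r_5 = 0.60; the remaining lags stay at or below 0.40. The elevated value at lag 1 (0.40), dropping to 0.07 at lag 2, reflects decaying short-term dependence rather than seasonality.
The dominant spike at lag 5 indicates a seasonal period of 5.

5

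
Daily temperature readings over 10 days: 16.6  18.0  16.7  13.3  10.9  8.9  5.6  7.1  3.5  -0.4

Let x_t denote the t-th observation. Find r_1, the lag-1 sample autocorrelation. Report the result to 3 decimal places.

0.682

Mean x̄ = (16.6 + 18.0 + 16.7 + 13.3 + 10.9 + 8.9 + 5.6 + 7.1 + 3.5 − 0.4)/10 = 10.0200
Numerator Σ_{t=1}^{9}(x_t−x̄)(x_{t+1}−x̄) = 234.4596
Denominator Σ(x_t−x̄)² = 343.5360
r_1 = 234.4596 / 343.5360 = 0.682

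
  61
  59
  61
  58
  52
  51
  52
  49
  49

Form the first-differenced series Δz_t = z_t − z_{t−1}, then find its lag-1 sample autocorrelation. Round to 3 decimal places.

First differences Δz: -2, 2, -3, -6, -1, 1, -3, 0
Mean of differences = -1.5000
Numerator Σ(Δz_t−Δz̄)(Δz_{t+1}−Δz̄) = -7.2500
Denominator Σ(Δz_t−Δz̄)² = 46.0000
r_1(Δz) = -7.2500 / 46.0000 = -0.158

-0.158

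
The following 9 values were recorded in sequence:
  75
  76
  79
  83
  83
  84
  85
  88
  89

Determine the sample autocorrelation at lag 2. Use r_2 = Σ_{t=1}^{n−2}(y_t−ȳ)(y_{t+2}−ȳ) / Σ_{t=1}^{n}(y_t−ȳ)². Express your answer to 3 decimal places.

0.249

Mean ȳ = (75 + 76 + 79 + 83 + 83 + 84 + 85 + 88 + 89)/9 = 82.4444
Numerator Σ_{t=1}^{7}(y_t−ȳ)(y_{t+2}−ȳ) = 47.8272
Denominator Σ(y_t−ȳ)² = 192.2222
r_2 = 47.8272 / 192.2222 = 0.249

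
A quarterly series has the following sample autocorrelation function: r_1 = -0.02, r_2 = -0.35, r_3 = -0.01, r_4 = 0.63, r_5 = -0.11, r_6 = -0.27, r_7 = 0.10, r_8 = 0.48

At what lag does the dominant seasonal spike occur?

4

The largest autocorrelation is r_4 = 0.63, with a weaker echo at lag 8 (0.48); the remaining lags stay at or below 0.10.
The dominant spike at lag 4 indicates a seasonal period of 4.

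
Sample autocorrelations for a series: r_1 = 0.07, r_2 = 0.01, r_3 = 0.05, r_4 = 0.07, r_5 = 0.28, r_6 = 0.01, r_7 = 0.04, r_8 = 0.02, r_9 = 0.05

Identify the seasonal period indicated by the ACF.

The largest autocorrelation is r_5 = 0.28; the remaining lags stay at or below 0.07.
The dominant spike at lag 5 indicates a seasonal period of 5.

5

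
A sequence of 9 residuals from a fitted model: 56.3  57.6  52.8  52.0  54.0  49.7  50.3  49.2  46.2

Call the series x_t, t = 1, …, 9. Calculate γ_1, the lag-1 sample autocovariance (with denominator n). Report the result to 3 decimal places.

5.428

Mean x̄ = (56.3 + 57.6 + 52.8 + 52.0 + 54.0 + 49.7 + 50.3 + 49.2 + 46.2)/9 = 52.0111
Σ_{t=1}^{8}(x_t−x̄)(x_{t+1}−x̄) = 48.8521
γ_1 = 48.8521 / 9 = 5.428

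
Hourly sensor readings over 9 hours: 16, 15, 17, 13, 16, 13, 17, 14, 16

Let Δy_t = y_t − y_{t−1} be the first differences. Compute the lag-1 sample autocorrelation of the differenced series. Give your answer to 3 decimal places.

First differences Δy: -1, 2, -4, 3, -3, 4, -3, 2
Mean of differences = 0.0000
Numerator Σ(Δy_t−Δȳ)(Δy_{t+1}−Δȳ) = -61.0000
Denominator Σ(Δy_t−Δȳ)² = 68.0000
r_1(Δy) = -61.0000 / 68.0000 = -0.897

-0.897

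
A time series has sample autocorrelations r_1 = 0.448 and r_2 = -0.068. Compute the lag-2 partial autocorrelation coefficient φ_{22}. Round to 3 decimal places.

-0.336

φ_{22} = (r_2 − r_1²) / (1 − r_1²)
r_1² = (0.448)² = 0.200704
Numerator = -0.068 − 0.2007 = -0.2687; denominator = 1 − 0.2007 = 0.7993
φ_{22} = -0.2687 / 0.7993 = -0.336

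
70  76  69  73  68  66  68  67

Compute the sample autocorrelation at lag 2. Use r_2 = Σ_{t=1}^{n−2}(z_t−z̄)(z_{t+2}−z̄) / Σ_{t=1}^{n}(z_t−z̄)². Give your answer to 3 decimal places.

Mean z̄ = (70 + 76 + 69 + 73 + 68 + 66 + 68 + 67)/8 = 69.6250
Σ(z_t−z̄)(z_{t+2}−z̄) = (-0.2344) + (21.5156) + (1.0156) + (-12.2344) + (2.6406) + (9.5156) = 22.2188
Denominator Σ(z_t−z̄)² = 77.8750
r_2 = 22.2188 / 77.8750 = 0.285

0.285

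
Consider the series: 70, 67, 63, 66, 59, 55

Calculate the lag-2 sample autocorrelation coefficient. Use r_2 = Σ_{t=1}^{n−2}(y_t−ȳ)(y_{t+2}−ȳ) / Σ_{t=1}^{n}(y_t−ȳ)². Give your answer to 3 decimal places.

Mean ȳ = (70 + 67 + 63 + 66 + 59 + 55)/6 = 63.3333
Deviations from mean: 6.6667, 3.6667, -0.3333, 2.6667, -4.3333, -8.3333
Numerator Σ_{t=1}^{4}(y_t−ȳ)(y_{t+2}−ȳ) = -13.2222
Denominator Σ(y_t−ȳ)² = 153.3333
r_2 = -13.2222 / 153.3333 = -0.086

-0.086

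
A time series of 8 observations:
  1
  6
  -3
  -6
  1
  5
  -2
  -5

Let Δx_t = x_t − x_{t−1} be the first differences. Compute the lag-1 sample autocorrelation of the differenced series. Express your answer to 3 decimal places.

First differences Δx: 5, -9, -3, 7, 4, -7, -3
Mean of differences = -0.8571
Numerator Σ(Δx_t−Δx̄)(Δx_{t+1}−Δx̄) = -25.5918
Denominator Σ(Δx_t−Δx̄)² = 232.8571
r_1(Δx) = -25.5918 / 232.8571 = -0.110

-0.110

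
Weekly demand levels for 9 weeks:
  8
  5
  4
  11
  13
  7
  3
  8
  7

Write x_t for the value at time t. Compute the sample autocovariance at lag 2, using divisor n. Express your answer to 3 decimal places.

Mean x̄ = (8 + 5 + 4 + 11 + 13 + 7 + 3 + 8 + 7)/9 = 7.3333
Σ_{t=1}^{7}(x_t−x̄)(x_{t+2}−x̄) = -54.2222
γ_2 = -54.2222 / 9 = -6.025

-6.025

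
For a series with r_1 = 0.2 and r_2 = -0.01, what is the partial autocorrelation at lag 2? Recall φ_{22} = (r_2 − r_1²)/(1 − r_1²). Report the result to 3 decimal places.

-0.052

φ_{22} = (r_2 − r_1²) / (1 − r_1²)
r_1² = (0.2)² = 0.04
Numerator = -0.01 − 0.0400 = -0.0500; denominator = 1 − 0.0400 = 0.9600
φ_{22} = -0.0500 / 0.9600 = -0.052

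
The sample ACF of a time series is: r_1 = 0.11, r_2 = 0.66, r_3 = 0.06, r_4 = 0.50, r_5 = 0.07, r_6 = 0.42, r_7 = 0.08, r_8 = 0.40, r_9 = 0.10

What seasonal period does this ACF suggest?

The largest autocorrelation is r_2 = 0.66, with weaker echoes at lags 4 (0.50), 6 (0.42) and 8 (0.40); the remaining lags stay at or below 0.11.
The dominant spike at lag 2 indicates a seasonal period of 2.

2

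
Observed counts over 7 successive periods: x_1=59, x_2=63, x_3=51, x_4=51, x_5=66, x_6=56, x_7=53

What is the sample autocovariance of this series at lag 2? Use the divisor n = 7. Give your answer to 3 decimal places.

-18.857

Mean x̄ = (59 + 63 + 51 + 51 + 66 + 56 + 53)/7 = 57.0000
Σ_{t=1}^{5}(x_t−x̄)(x_{t+2}−x̄) = -132.0000
γ_2 = -132.0000 / 7 = -18.857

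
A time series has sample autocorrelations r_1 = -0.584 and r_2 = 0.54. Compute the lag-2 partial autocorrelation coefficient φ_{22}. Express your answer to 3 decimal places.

φ_{22} = (r_2 − r_1²) / (1 − r_1²)
r_1² = (-0.584)² = 0.341056
Numerator = 0.54 − 0.3411 = 0.1989; denominator = 1 − 0.3411 = 0.6589
φ_{22} = 0.1989 / 0.6589 = 0.302

0.302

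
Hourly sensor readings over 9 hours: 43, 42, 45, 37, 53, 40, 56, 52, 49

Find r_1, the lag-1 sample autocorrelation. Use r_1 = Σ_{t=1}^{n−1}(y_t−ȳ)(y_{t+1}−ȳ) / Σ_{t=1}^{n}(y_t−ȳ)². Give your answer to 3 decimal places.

Mean ȳ = (43 + 42 + 45 + 37 + 53 + 40 + 56 + 52 + 49)/9 = 46.3333
Numerator Σ_{t=1}^{8}(y_t−ȳ)(y_{t+1}−ȳ) = -63.1111
Denominator Σ(y_t−ȳ)² = 336.0000
r_1 = -63.1111 / 336.0000 = -0.188

-0.188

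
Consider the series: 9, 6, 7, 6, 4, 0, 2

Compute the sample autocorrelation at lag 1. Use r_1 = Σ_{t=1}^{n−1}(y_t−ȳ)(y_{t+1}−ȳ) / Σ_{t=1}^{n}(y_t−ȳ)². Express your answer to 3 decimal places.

Mean ȳ = (9 + 6 + 7 + 6 + 4 + 0 + 2)/7 = 4.8571
Σ(y_t−ȳ)(y_{t+1}−ȳ) = (4.7347) + (2.4490) + (2.4490) + (-0.9796) + (4.1633) + (13.8776) = 26.6939
Denominator Σ(y_t−ȳ)² = 56.8571
r_1 = 26.6939 / 56.8571 = 0.469

0.469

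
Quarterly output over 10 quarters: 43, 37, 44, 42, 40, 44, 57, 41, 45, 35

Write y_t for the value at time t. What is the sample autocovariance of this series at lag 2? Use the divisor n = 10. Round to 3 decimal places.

Mean ȳ = (43 + 37 + 44 + 42 + 40 + 44 + 57 + 41 + 45 + 35)/10 = 42.8000
Σ_{t=1}^{8}(y_t−ȳ)(y_{t+2}−ȳ) = 3.9200
γ_2 = 3.9200 / 10 = 0.392

0.392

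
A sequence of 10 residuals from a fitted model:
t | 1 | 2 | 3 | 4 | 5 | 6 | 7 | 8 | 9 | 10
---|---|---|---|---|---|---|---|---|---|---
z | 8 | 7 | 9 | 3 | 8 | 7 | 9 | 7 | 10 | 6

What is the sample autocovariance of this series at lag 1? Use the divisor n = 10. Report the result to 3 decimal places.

-1.676

Mean z̄ = (8 + 7 + 9 + 3 + 8 + 7 + 9 + 7 + 10 + 6)/10 = 7.4000
Σ_{t=1}^{9}(z_t−z̄)(z_{t+1}−z̄) = -16.7600
γ_1 = -16.7600 / 10 = -1.676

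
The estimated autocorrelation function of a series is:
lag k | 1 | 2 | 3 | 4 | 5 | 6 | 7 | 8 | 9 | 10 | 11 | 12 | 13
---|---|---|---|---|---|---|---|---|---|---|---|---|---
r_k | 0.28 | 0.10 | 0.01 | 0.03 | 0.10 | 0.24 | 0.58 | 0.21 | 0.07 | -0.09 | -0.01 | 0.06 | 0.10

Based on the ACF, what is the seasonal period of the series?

7

The largest autocorrelation is r_7 = 0.58; the remaining lags stay at or below 0.28. The elevated value at lag 1 (0.28), dropping to 0.10 at lag 2, reflects decaying short-term dependence rather than seasonality.
The dominant spike at lag 7 indicates a seasonal period of 7.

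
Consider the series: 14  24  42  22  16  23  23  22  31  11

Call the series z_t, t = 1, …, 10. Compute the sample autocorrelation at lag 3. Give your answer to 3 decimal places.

Mean z̄ = (14 + 24 + 42 + 22 + 16 + 23 + 23 + 22 + 31 + 11)/10 = 22.8000
Σ(z_t−z̄)(z_{t+3}−z̄) = (7.0400) + (-8.1600) + (3.8400) + (-0.1600) + (5.4400) + (1.6400) + (-2.3600) = 7.2800
Denominator Σ(z_t−z̄)² = 701.6000
r_3 = 7.2800 / 701.6000 = 0.010

0.010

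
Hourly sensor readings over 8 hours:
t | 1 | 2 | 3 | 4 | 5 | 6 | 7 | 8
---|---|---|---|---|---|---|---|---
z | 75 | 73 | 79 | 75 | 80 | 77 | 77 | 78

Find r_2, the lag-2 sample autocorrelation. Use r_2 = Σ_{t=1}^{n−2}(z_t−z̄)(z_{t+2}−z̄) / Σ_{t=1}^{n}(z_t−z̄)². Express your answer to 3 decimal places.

Mean z̄ = (75 + 73 + 79 + 75 + 80 + 77 + 77 + 78)/8 = 76.7500
Σ(z_t−z̄)(z_{t+2}−z̄) = (-3.9375) + (6.5625) + (7.3125) + (-0.4375) + (0.8125) + (0.3125) = 10.6250
Denominator Σ(z_t−z̄)² = 37.5000
r_2 = 10.6250 / 37.5000 = 0.283

0.283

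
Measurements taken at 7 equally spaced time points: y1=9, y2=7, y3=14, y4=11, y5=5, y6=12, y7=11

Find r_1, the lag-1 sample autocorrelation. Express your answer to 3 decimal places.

Mean ȳ = (9 + 7 + 14 + 11 + 5 + 12 + 11)/7 = 9.8571
Deviations from mean: -0.8571, -2.8571, 4.1429, 1.1429, -4.8571, 2.1429, 1.1429
Σ(y_t−ȳ)(y_{t+1}−ȳ) = (2.4490) + (-11.8367) + (4.7347) + (-5.5510) + (-10.4082) + (2.4490) = -18.1633
Denominator Σ(y_t−ȳ)² = 56.8571
r_1 = -18.1633 / 56.8571 = -0.319

-0.319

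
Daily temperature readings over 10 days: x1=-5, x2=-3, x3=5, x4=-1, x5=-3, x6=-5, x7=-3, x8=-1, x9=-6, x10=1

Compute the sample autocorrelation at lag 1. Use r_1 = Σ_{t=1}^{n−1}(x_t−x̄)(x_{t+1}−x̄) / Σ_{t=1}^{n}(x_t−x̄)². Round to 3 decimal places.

Mean x̄ = (-5 − 3 + 5 − 1 − 3 − 5 − 3 − 1 − 6 + 1)/10 = -2.1000
Numerator Σ_{t=1}^{9}(x_t−x̄)(x_{t+1}−x̄) = -9.1100
Denominator Σ(x_t−x̄)² = 96.9000
r_1 = -9.1100 / 96.9000 = -0.094

-0.094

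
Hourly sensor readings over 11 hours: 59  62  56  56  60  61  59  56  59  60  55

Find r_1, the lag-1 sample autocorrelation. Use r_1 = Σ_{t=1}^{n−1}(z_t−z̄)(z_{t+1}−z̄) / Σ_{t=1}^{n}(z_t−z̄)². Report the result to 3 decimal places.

Mean z̄ = (59 + 62 + 56 + 56 + 60 + 61 + 59 + 56 + 59 + 60 + 55)/11 = 58.4545
Numerator Σ_{t=1}^{10}(z_t−z̄)(z_{t+1}−z̄) = -6.3884
Denominator Σ(z_t−z̄)² = 54.7273
r_1 = -6.3884 / 54.7273 = -0.117

-0.117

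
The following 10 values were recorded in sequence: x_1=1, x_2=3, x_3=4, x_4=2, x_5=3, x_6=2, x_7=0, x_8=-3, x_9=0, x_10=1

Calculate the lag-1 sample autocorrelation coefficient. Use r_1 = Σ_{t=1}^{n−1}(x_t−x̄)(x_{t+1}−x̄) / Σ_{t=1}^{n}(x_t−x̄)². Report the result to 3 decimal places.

Mean x̄ = (1 + 3 + 4 + 2 + 3 + 2 + 0 − 3 + 0 + 1)/10 = 1.3000
Numerator Σ_{t=1}^{9}(x_t−x̄)(x_{t+1}−x̄) = 19.0100
Denominator Σ(x_t−x̄)² = 36.1000
r_1 = 19.0100 / 36.1000 = 0.527

0.527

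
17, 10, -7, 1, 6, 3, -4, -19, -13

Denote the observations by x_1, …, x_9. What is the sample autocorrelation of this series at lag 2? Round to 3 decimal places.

-0.174

Mean x̄ = (17 + 10 − 7 + 1 + 6 + 3 − 4 − 19 − 13)/9 = -0.6667
Numerator Σ_{t=1}^{7}(x_t−x̄)(x_{t+2}−x̄) = -178.5556
Denominator Σ(x_t−x̄)² = 1026.0000
r_2 = -178.5556 / 1026.0000 = -0.174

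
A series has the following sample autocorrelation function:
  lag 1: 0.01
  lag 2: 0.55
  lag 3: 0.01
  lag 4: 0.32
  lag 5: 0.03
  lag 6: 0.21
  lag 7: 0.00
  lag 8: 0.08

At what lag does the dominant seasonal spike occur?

2

The largest autocorrelation is r_2 = 0.55, with weaker echoes at lags 4 (0.32) and 6 (0.21); the remaining lags stay at or below 0.08.
The dominant spike at lag 2 indicates a seasonal period of 2.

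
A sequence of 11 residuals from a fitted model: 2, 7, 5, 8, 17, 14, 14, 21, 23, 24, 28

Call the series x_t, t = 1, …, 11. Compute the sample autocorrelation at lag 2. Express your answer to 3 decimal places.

0.426

Mean x̄ = (2 + 7 + 5 + 8 + 17 + 14 + 14 + 21 + 23 + 24 + 28)/11 = 14.8182
Numerator Σ_{t=1}^{9}(x_t−x̄)(x_{t+2}−x̄) = 314.3884
Denominator Σ(x_t−x̄)² = 737.6364
r_2 = 314.3884 / 737.6364 = 0.426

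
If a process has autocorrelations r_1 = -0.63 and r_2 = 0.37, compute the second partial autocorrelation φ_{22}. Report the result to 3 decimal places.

-0.045

φ_{22} = (r_2 − r_1²) / (1 − r_1²)
r_1² = (-0.63)² = 0.3969
Numerator = 0.37 − 0.3969 = -0.0269; denominator = 1 − 0.3969 = 0.6031
φ_{22} = -0.0269 / 0.6031 = -0.045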